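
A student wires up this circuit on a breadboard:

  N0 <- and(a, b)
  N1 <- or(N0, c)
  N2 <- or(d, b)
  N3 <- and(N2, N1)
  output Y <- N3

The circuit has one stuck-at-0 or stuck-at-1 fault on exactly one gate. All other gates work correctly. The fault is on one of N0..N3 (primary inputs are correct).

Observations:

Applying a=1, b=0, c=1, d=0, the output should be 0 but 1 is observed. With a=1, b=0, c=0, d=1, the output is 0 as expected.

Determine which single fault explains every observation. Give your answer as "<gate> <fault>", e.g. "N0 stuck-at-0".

N2 stuck-at-1

Fault-free values for test 1 (a=1, b=0, c=1, d=0): N0=0, N1=1, N2=0, N3=0, giving Y=0. Observed 1.
Test 1: faults giving observed 1 are {N2 stuck-at-1, N3 stuck-at-1}.
Test 2 (a=1, b=0, c=0, d=1): fault-free N0=0, N1=0, N2=1, N3=0 → 0; observed 0. Eliminates N3 stuck-at-1.
Only N2 stuck-at-1 is consistent with every test.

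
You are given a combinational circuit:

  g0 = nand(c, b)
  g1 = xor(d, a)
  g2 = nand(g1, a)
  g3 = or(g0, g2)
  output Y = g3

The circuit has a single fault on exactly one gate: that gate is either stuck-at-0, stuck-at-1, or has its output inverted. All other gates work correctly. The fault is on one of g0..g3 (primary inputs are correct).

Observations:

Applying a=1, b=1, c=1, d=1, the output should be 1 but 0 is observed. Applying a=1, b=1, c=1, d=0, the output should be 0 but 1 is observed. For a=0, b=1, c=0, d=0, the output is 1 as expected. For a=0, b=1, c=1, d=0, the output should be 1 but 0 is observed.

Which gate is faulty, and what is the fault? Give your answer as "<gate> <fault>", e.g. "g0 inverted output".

g2 inverted output

Fault-free values for test 1 (a=1, b=1, c=1, d=1): g0=0, g1=0, g2=1, g3=1, giving Y=1. Observed 0.
Test 1: faults giving observed 0 are {g1 stuck-at-1, g1 inverted output, g2 stuck-at-0, g2 inverted output, g3 stuck-at-0, g3 inverted output}.
Test 2 (a=1, b=1, c=1, d=0): fault-free g0=0, g1=1, g2=0, g3=0 → 0; observed 1. Eliminates g1 stuck-at-1, g2 stuck-at-0, g3 stuck-at-0.
Test 3 (a=0, b=1, c=0, d=0): fault-free g0=1, g1=0, g2=1, g3=1 → 1; observed 1. Eliminates g3 inverted output.
Test 4 (a=0, b=1, c=1, d=0): fault-free g0=0, g1=0, g2=1, g3=1 → 1; observed 0. Eliminates g1 inverted output.
Only g2 inverted output is consistent with every test.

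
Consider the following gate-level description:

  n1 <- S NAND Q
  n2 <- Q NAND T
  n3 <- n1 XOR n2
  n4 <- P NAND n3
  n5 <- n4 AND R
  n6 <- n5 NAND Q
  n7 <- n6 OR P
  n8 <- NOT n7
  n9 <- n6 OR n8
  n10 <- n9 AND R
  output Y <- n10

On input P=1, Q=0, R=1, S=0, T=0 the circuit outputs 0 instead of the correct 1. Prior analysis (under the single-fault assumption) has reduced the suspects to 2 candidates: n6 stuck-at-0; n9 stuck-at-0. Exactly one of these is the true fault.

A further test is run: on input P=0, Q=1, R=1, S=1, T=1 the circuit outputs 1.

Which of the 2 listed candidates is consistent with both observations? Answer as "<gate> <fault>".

Evaluate each candidate on input P=0, Q=1, R=1, S=1, T=1:
  n6 stuck-at-0: n1=0, n2=0, n3=0, n4=1, n5=1, n6=0 [stuck-at-0], n7=0, n8=1, n9=1, n10=1 → 1 — matches
  n9 stuck-at-0: n1=0, n2=0, n3=0, n4=1, n5=1, n6=0, n7=0, n8=1, n9=0 [stuck-at-0], n10=0 → 0 — eliminated
Only n6 stuck-at-0 reproduces the observed 1.

n6 stuck-at-0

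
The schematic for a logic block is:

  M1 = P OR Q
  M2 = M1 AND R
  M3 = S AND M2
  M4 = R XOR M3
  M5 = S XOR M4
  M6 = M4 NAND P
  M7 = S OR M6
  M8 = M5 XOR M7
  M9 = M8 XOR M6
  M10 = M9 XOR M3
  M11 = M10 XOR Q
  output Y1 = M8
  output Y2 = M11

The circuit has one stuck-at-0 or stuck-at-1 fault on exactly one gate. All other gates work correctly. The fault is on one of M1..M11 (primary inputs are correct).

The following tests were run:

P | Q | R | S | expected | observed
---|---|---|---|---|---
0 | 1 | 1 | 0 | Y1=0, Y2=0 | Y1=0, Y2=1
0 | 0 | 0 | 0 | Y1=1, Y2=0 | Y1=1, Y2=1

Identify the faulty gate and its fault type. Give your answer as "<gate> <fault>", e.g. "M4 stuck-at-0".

Fault-free values for test 1 (P=0, Q=1, R=1, S=0): M1=1, M2=1, M3=0, M4=1, M5=1, M6=1, M7=1, M8=0, M9=1, M10=1, M11=0, giving Y1=0, Y2=0. Observed Y1=0, Y2=1.
Test 1: faults giving observed Y1=0, Y2=1 are {M9 stuck-at-0, M10 stuck-at-0, M11 stuck-at-1}.
Test 2 (P=0, Q=0, R=0, S=0): fault-free M1=0, M2=0, M3=0, M4=0, M5=0, M6=1, M7=1, M8=1, M9=0, M10=0, M11=0 → Y1=1, Y2=0; observed Y1=1, Y2=1. Eliminates M9 stuck-at-0, M10 stuck-at-0.
Only M11 stuck-at-1 is consistent with every test.

M11 stuck-at-1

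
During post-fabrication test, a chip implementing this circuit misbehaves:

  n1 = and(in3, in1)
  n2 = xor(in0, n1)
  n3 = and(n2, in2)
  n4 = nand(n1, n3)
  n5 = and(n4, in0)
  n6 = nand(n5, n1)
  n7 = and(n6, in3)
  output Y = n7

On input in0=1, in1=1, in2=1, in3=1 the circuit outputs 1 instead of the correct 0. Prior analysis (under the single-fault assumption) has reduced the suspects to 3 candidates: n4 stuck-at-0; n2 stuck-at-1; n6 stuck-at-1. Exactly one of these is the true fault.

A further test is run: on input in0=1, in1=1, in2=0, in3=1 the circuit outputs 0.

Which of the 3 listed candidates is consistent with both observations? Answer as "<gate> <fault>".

Evaluate each candidate on input in0=1, in1=1, in2=0, in3=1:
  n4 stuck-at-0: n1=1, n2=0, n3=0, n4=0 [stuck-at-0], n5=0, n6=1, n7=1 → 1 — eliminated
  n2 stuck-at-1: n1=1, n2=1 [stuck-at-1], n3=0, n4=1, n5=1, n6=0, n7=0 → 0 — matches
  n6 stuck-at-1: n1=1, n2=0, n3=0, n4=1, n5=1, n6=1 [stuck-at-1], n7=1 → 1 — eliminated
Only n2 stuck-at-1 reproduces the observed 0.

n2 stuck-at-1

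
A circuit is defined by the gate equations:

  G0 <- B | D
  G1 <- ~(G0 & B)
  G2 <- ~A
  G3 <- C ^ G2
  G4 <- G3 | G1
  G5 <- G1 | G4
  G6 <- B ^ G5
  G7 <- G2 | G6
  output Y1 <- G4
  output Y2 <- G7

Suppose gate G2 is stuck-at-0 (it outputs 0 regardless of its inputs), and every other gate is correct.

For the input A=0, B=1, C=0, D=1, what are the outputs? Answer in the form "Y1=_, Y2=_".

Propagate with G2 forced: G0=1, G1=0, G2=0 [stuck-at-0], G3=0, G4=0, G5=0, G6=1, G7=1.
So the outputs are Y1=0, Y2=1. (Without the fault they would be Y1=1, Y2=1.)

Y1=0, Y2=1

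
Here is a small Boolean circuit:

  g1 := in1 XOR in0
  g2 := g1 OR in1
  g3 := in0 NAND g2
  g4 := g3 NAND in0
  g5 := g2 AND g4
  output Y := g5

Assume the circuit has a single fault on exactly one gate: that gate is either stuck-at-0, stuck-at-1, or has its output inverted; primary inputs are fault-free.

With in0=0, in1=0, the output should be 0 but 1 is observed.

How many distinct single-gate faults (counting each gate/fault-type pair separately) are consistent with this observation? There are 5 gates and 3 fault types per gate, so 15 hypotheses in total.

Fault-free: g1=0, g2=0, g3=1, g4=1, g5=0 → 0. Observed 1.
  g1: stuck-at-1, inverted output ✓; others ✗
  g2: stuck-at-1, inverted output ✓; others ✗
  g3: none of the 3 fault types match ✗
  g4: none of the 3 fault types match ✗
  g5: stuck-at-1, inverted output ✓; others ✗
Consistent faults: {g1 stuck-at-1, g1 inverted output, g2 stuck-at-1, g2 inverted output, g5 stuck-at-1, g5 inverted output} — 6 in all.

6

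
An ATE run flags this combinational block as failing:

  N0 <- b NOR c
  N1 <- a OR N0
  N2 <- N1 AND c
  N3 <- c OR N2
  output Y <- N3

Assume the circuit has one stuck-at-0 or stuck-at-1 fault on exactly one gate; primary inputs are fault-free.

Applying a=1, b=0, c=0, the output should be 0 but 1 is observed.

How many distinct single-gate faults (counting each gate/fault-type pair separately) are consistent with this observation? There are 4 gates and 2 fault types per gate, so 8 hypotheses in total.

Fault-free: N0=1, N1=1, N2=0, N3=0 → 0. Observed 1.
  N0 stuck-at-0: output 0 ✗
  N0 stuck-at-1: output 0 ✗
  N1 stuck-at-0: output 0 ✗
  N1 stuck-at-1: output 0 ✗
  N2 stuck-at-0: output 0 ✗
  N2 stuck-at-1: output 1 ✓
  N3 stuck-at-0: output 0 ✗
  N3 stuck-at-1: output 1 ✓
Consistent faults: {N2 stuck-at-1, N3 stuck-at-1} — 2 in all.

2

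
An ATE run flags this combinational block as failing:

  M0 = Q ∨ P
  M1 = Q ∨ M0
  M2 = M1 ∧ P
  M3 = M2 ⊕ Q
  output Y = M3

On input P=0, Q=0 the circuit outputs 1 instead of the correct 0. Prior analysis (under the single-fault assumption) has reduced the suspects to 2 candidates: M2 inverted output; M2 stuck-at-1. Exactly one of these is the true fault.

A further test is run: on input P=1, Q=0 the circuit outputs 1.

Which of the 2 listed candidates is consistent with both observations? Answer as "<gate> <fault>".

Evaluate each candidate on input P=1, Q=0:
  M2 inverted output: M0=1, M1=1, M2=0 [inverted output], M3=0 → 0 — eliminated
  M2 stuck-at-1: M0=1, M1=1, M2=1 [stuck-at-1], M3=1 → 1 — matches
Only M2 stuck-at-1 reproduces the observed 1.

M2 stuck-at-1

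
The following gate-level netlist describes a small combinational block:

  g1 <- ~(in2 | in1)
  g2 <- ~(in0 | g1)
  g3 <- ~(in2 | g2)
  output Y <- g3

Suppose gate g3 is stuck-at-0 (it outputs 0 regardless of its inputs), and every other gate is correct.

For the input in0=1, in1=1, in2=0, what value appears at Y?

0

Propagate with g3 forced: g1=0, g2=0, g3=0 [stuck-at-0].
So Y = 0. (Without the fault it would be 1.)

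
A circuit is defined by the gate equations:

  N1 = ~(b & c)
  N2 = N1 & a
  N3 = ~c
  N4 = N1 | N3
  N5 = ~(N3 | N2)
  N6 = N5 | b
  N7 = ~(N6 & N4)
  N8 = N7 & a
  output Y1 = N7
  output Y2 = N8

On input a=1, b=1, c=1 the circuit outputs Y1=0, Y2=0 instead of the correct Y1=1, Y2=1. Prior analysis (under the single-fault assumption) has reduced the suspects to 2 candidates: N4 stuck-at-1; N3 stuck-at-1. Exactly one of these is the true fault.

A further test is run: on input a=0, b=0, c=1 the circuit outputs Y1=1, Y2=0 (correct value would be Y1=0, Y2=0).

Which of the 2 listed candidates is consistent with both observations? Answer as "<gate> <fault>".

Evaluate each candidate on input a=0, b=0, c=1:
  N4 stuck-at-1: N1=1, N2=0, N3=0, N4=1 [stuck-at-1], N5=1, N6=1, N7=0, N8=0 → Y1=0, Y2=0 — eliminated
  N3 stuck-at-1: N1=1, N2=0, N3=1 [stuck-at-1], N4=1, N5=0, N6=0, N7=1, N8=0 → Y1=1, Y2=0 — matches
Only N3 stuck-at-1 reproduces the observed Y1=1, Y2=0.

N3 stuck-at-1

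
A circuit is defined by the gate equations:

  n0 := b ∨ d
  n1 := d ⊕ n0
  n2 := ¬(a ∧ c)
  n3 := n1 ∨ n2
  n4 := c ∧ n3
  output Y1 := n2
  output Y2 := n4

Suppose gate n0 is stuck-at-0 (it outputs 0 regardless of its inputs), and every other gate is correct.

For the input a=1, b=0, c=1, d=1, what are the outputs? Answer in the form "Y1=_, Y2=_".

Y1=0, Y2=1

Propagate with n0 forced: n0=0 [stuck-at-0], n1=1, n2=0, n3=1, n4=1.
So the outputs are Y1=0, Y2=1. (Without the fault they would be Y1=0, Y2=0.)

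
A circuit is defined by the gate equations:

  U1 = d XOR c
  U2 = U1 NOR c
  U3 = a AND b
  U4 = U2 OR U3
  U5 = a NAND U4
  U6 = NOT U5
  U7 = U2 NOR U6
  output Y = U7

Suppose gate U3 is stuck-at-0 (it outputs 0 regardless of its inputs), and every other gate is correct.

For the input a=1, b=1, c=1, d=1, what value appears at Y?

1

Propagate with U3 forced: U1=0, U2=0, U3=0 [stuck-at-0], U4=0, U5=1, U6=0, U7=1.
So Y = 1. (Without the fault it would be 0.)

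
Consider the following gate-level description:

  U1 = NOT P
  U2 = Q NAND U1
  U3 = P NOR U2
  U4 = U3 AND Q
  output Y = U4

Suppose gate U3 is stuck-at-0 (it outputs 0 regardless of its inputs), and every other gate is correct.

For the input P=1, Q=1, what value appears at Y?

0

Propagate with U3 forced: U1=0, U2=1, U3=0 [stuck-at-0], U4=0.
So Y = 0. (Same as the fault-free value — the fault is masked on this input.)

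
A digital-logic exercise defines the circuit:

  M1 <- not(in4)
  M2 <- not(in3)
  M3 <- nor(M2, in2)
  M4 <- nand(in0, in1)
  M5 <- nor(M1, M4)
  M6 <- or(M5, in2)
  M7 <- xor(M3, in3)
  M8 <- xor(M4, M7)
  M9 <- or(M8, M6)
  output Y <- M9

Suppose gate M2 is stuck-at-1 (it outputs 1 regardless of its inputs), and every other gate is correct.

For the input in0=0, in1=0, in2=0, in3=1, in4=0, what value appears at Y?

Propagate with M2 forced: M1=1, M2=1 [stuck-at-1], M3=0, M4=1, M5=0, M6=0, M7=1, M8=0, M9=0.
So Y = 0. (Without the fault it would be 1.)

0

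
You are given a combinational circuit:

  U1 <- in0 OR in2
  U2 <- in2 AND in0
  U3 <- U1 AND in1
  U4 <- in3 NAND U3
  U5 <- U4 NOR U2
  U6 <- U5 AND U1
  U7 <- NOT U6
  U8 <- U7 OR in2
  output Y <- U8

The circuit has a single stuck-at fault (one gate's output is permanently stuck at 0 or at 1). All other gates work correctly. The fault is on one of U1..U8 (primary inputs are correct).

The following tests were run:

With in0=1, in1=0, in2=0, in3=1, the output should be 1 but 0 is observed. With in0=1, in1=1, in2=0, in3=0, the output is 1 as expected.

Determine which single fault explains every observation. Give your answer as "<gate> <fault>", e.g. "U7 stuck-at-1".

U3 stuck-at-1

Fault-free values for test 1 (in0=1, in1=0, in2=0, in3=1): U1=1, U2=0, U3=0, U4=1, U5=0, U6=0, U7=1, U8=1, giving Y=1. Observed 0.
Test 1: faults giving observed 0 are {U3 stuck-at-1, U4 stuck-at-0, U5 stuck-at-1, U6 stuck-at-1, U7 stuck-at-0, U8 stuck-at-0}.
Test 2 (in0=1, in1=1, in2=0, in3=0): fault-free U1=1, U2=0, U3=1, U4=1, U5=0, U6=0, U7=1, U8=1 → 1; observed 1. Eliminates U4 stuck-at-0, U5 stuck-at-1, U6 stuck-at-1, U7 stuck-at-0, U8 stuck-at-0.
Only U3 stuck-at-1 is consistent with every test.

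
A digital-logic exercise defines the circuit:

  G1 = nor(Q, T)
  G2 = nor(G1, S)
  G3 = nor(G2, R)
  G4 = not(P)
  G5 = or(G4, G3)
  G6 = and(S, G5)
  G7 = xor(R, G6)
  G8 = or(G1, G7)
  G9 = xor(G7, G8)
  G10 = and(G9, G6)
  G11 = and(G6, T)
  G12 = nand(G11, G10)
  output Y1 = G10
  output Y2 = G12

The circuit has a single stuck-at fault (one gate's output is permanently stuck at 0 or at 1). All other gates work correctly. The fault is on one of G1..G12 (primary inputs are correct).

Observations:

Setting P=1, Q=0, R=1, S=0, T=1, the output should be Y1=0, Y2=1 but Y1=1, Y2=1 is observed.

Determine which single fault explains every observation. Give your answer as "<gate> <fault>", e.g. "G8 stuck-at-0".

G10 stuck-at-1

Fault-free values for test 1 (P=1, Q=0, R=1, S=0, T=1): G1=0, G2=1, G3=0, G4=0, G5=0, G6=0, G7=1, G8=1, G9=0, G10=0, G11=0, G12=1, giving Y1=0, Y2=1. Observed Y1=1, Y2=1.
Test 1: faults giving observed Y1=1, Y2=1 are {G10 stuck-at-1}.
Only G10 stuck-at-1 is consistent with every test.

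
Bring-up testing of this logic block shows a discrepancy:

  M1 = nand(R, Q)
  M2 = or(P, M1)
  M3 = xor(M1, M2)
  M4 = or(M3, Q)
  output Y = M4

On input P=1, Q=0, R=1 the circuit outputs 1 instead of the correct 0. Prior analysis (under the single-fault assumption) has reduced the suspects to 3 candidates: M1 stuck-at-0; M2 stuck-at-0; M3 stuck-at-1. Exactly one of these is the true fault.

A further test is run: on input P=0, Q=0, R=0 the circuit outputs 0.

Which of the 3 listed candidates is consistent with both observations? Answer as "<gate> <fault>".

Evaluate each candidate on input P=0, Q=0, R=0:
  M1 stuck-at-0: M1=0 [stuck-at-0], M2=0, M3=0, M4=0 → 0 — matches
  M2 stuck-at-0: M1=1, M2=0 [stuck-at-0], M3=1, M4=1 → 1 — eliminated
  M3 stuck-at-1: M1=1, M2=1, M3=1 [stuck-at-1], M4=1 → 1 — eliminated
Only M1 stuck-at-0 reproduces the observed 0.

M1 stuck-at-0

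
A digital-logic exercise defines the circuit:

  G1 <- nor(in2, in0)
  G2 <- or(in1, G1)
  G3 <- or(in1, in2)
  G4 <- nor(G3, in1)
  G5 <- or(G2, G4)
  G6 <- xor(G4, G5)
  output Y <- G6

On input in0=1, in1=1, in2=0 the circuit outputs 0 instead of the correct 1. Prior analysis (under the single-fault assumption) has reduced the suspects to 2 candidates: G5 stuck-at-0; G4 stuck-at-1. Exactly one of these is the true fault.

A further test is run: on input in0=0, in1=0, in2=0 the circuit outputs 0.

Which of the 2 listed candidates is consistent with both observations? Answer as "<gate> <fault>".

G4 stuck-at-1

Evaluate each candidate on input in0=0, in1=0, in2=0:
  G5 stuck-at-0: G1=1, G2=1, G3=0, G4=1, G5=0 [stuck-at-0], G6=1 → 1 — eliminated
  G4 stuck-at-1: G1=1, G2=1, G3=0, G4=1 [stuck-at-1], G5=1, G6=0 → 0 — matches
Only G4 stuck-at-1 reproduces the observed 0.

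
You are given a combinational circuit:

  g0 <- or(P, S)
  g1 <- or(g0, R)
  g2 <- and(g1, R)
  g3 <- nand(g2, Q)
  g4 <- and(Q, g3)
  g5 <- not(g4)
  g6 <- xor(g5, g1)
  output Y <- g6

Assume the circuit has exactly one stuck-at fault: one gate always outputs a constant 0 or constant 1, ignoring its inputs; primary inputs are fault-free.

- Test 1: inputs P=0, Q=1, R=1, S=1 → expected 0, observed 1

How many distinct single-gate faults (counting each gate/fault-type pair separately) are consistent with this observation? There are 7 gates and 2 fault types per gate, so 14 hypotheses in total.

5

Fault-free: g0=1, g1=1, g2=1, g3=0, g4=0, g5=1, g6=0 → 0. Observed 1.
  g0 stuck-at-0: output 0 ✗
  g0 stuck-at-1: output 0 ✗
  g1 stuck-at-0: output 0 ✗
  g1 stuck-at-1: output 0 ✗
  g2 stuck-at-0: output 1 ✓
  g2 stuck-at-1: output 0 ✗
  g3 stuck-at-0: output 0 ✗
  g3 stuck-at-1: output 1 ✓
  g4 stuck-at-0: output 0 ✗
  g4 stuck-at-1: output 1 ✓
  g5 stuck-at-0: output 1 ✓
  g5 stuck-at-1: output 0 ✗
  g6 stuck-at-0: output 0 ✗
  g6 stuck-at-1: output 1 ✓
Consistent faults: {g2 stuck-at-0, g3 stuck-at-1, g4 stuck-at-1, g5 stuck-at-0, g6 stuck-at-1} — 5 in all.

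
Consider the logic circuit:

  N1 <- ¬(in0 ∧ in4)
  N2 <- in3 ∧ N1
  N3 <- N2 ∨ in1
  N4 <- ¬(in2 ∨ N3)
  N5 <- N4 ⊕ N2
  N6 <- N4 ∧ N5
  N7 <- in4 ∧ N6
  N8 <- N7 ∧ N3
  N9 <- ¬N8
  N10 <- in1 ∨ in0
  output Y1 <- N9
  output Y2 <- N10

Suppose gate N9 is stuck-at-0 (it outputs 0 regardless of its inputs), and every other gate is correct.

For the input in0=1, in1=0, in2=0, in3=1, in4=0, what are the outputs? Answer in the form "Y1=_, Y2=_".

Y1=0, Y2=1

Propagate with N9 forced: N1=1, N2=1, N3=1, N4=0, N5=1, N6=0, N7=0, N8=0, N9=0 [stuck-at-0], N10=1.
So the outputs are Y1=0, Y2=1. (Without the fault they would be Y1=1, Y2=1.)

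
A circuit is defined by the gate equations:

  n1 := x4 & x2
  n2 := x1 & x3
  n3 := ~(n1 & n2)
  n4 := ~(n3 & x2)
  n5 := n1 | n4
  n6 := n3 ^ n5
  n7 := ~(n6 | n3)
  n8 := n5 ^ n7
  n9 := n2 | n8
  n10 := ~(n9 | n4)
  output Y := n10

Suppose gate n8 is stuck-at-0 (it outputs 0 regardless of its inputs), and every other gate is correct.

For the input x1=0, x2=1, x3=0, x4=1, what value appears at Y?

1

Propagate with n8 forced: n1=1, n2=0, n3=1, n4=0, n5=1, n6=0, n7=0, n8=0 [stuck-at-0], n9=0, n10=1.
So Y = 1. (Without the fault it would be 0.)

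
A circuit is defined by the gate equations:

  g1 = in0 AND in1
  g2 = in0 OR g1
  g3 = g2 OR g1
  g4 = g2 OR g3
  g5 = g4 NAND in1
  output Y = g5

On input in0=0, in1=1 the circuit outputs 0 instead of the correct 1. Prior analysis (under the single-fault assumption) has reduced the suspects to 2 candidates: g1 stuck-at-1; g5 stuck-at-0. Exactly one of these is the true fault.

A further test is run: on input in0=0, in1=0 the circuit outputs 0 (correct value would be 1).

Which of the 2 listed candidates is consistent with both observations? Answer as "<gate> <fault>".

g5 stuck-at-0

Evaluate each candidate on input in0=0, in1=0:
  g1 stuck-at-1: g1=1 [stuck-at-1], g2=1, g3=1, g4=1, g5=1 → 1 — eliminated
  g5 stuck-at-0: g1=0, g2=0, g3=0, g4=0, g5=0 [stuck-at-0] → 0 — matches
Only g5 stuck-at-0 reproduces the observed 0.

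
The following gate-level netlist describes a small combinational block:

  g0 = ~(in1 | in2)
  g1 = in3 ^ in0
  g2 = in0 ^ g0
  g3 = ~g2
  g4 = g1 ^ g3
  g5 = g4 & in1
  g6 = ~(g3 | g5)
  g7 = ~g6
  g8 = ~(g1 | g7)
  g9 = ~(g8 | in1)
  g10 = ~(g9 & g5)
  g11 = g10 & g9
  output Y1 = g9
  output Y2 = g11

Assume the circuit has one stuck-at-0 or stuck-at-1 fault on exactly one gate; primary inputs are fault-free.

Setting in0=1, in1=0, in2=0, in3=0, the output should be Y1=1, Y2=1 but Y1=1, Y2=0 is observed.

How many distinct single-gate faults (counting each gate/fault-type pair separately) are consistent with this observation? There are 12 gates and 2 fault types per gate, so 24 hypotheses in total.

Fault-free: g0=1, g1=1, g2=0, g3=1, g4=0, g5=0, g6=0, g7=1, g8=0, g9=1, g10=1, g11=1 → Y1=1, Y2=1. Observed Y1=1, Y2=0.
  g0: none of the 2 fault types match ✗
  g1: none of the 2 fault types match ✗
  g2: none of the 2 fault types match ✗
  g3: none of the 2 fault types match ✗
  g4: none of the 2 fault types match ✗
  g5: stuck-at-1 ✓; others ✗
  g6: none of the 2 fault types match ✗
  g7: none of the 2 fault types match ✗
  g8: none of the 2 fault types match ✗
  g9: none of the 2 fault types match ✗
  g10: stuck-at-0 ✓; others ✗
  g11: stuck-at-0 ✓; others ✗
Consistent faults: {g5 stuck-at-1, g10 stuck-at-0, g11 stuck-at-0} — 3 in all.

3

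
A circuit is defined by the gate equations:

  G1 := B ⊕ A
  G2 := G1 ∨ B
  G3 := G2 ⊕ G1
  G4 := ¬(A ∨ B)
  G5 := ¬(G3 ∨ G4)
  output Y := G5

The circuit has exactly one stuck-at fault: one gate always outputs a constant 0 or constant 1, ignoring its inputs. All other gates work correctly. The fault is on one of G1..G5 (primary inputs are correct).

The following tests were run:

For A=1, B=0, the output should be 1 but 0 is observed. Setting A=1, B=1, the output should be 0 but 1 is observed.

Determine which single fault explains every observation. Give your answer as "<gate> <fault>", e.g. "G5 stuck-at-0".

Fault-free values for test 1 (A=1, B=0): G1=1, G2=1, G3=0, G4=0, G5=1, giving Y=1. Observed 0.
Test 1: faults giving observed 0 are {G2 stuck-at-0, G3 stuck-at-1, G4 stuck-at-1, G5 stuck-at-0}.
Test 2 (A=1, B=1): fault-free G1=0, G2=1, G3=1, G4=0, G5=0 → 0; observed 1. Eliminates G3 stuck-at-1, G4 stuck-at-1, G5 stuck-at-0.
Only G2 stuck-at-0 is consistent with every test.

G2 stuck-at-0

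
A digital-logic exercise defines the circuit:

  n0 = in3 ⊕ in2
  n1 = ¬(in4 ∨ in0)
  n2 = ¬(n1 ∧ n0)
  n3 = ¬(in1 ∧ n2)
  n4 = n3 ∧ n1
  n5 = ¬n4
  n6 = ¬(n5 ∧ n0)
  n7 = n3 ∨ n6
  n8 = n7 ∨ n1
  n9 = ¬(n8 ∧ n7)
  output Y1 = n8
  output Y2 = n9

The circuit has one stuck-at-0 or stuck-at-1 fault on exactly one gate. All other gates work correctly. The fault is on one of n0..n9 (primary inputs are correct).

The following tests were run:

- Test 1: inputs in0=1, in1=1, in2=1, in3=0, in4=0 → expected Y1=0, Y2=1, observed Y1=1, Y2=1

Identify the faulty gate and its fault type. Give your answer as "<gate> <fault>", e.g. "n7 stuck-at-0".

n8 stuck-at-1

Fault-free values for test 1 (in0=1, in1=1, in2=1, in3=0, in4=0): n0=1, n1=0, n2=1, n3=0, n4=0, n5=1, n6=0, n7=0, n8=0, n9=1, giving Y1=0, Y2=1. Observed Y1=1, Y2=1.
Test 1: faults giving observed Y1=1, Y2=1 are {n8 stuck-at-1}.
Only n8 stuck-at-1 is consistent with every test.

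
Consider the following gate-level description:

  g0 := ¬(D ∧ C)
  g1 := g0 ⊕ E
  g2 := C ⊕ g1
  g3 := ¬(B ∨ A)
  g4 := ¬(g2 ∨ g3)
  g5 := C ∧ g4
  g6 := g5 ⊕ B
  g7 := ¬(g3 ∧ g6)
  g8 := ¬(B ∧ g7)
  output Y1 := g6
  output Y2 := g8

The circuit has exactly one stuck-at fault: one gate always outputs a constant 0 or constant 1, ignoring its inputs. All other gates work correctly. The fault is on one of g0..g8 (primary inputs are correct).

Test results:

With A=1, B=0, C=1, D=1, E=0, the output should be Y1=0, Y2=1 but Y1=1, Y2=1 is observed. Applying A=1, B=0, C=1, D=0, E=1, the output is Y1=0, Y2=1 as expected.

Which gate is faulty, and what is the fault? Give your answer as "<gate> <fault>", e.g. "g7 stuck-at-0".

g0 stuck-at-1

Fault-free values for test 1 (A=1, B=0, C=1, D=1, E=0): g0=0, g1=0, g2=1, g3=0, g4=0, g5=0, g6=0, g7=1, g8=1, giving Y1=0, Y2=1. Observed Y1=1, Y2=1.
Test 1: faults giving observed Y1=1, Y2=1 are {g0 stuck-at-1, g1 stuck-at-1, g2 stuck-at-0, g4 stuck-at-1, g5 stuck-at-1, g6 stuck-at-1}.
Test 2 (A=1, B=0, C=1, D=0, E=1): fault-free g0=1, g1=0, g2=1, g3=0, g4=0, g5=0, g6=0, g7=1, g8=1 → Y1=0, Y2=1; observed Y1=0, Y2=1. Eliminates g1 stuck-at-1, g2 stuck-at-0, g4 stuck-at-1, g5 stuck-at-1, g6 stuck-at-1.
Only g0 stuck-at-1 is consistent with every test.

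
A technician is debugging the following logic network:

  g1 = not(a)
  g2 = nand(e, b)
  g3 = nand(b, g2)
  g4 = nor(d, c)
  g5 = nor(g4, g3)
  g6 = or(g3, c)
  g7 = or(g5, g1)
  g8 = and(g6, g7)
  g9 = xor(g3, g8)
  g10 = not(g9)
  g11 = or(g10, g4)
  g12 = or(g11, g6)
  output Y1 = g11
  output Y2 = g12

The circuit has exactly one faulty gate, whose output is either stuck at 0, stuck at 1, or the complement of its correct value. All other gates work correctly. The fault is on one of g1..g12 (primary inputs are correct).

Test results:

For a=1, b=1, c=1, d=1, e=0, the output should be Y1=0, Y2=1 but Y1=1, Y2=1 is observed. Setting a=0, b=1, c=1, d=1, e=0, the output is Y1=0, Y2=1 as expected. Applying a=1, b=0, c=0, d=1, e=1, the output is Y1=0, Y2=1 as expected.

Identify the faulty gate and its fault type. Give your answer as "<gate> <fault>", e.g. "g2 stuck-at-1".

g5 stuck-at-0

Fault-free values for test 1 (a=1, b=1, c=1, d=1, e=0): g1=0, g2=1, g3=0, g4=0, g5=1, g6=1, g7=1, g8=1, g9=1, g10=0, g11=0, g12=1, giving Y1=0, Y2=1. Observed Y1=1, Y2=1.
Test 1: faults giving observed Y1=1, Y2=1 are {g4 stuck-at-1, g4 inverted output, g5 stuck-at-0, g5 inverted output, g6 stuck-at-0, g6 inverted output, g7 stuck-at-0, g7 inverted output, g8 stuck-at-0, g8 inverted output, g9 stuck-at-0, g9 inverted output, g10 stuck-at-1, g10 inverted output, g11 stuck-at-1, g11 inverted output}.
Test 2 (a=0, b=1, c=1, d=1, e=0): fault-free g1=1, g2=1, g3=0, g4=0, g5=1, g6=1, g7=1, g8=1, g9=1, g10=0, g11=0, g12=1 → Y1=0, Y2=1; observed Y1=0, Y2=1. Eliminates g4 stuck-at-1, g4 inverted output, g6 stuck-at-0, g6 inverted output, g7 stuck-at-0, g7 inverted output, g8 stuck-at-0, g8 inverted output, g9 stuck-at-0, g9 inverted output, g10 stuck-at-1, g10 inverted output, g11 stuck-at-1, g11 inverted output.
Test 3 (a=1, b=0, c=0, d=1, e=1): fault-free g1=0, g2=1, g3=1, g4=0, g5=0, g6=1, g7=0, g8=0, g9=1, g10=0, g11=0, g12=1 → Y1=0, Y2=1; observed Y1=0, Y2=1. Eliminates g5 inverted output.
Only g5 stuck-at-0 is consistent with every test.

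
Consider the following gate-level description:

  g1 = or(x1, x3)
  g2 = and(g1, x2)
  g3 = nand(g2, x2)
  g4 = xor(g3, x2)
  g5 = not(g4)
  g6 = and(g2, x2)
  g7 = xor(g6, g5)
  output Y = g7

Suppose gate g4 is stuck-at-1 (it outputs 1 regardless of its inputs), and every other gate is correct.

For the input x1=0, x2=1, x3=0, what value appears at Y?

0

Propagate with g4 forced: g1=0, g2=0, g3=1, g4=1 [stuck-at-1], g5=0, g6=0, g7=0.
So Y = 0. (Without the fault it would be 1.)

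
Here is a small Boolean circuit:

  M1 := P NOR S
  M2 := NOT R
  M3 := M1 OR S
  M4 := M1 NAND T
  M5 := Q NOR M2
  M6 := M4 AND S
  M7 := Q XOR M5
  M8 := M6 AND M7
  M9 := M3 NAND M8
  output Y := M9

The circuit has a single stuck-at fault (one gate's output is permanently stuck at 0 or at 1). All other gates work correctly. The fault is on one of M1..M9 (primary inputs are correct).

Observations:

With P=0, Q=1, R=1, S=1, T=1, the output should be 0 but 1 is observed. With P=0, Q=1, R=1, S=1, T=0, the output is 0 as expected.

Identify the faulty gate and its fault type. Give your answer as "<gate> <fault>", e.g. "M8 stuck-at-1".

Fault-free values for test 1 (P=0, Q=1, R=1, S=1, T=1): M1=0, M2=0, M3=1, M4=1, M5=0, M6=1, M7=1, M8=1, M9=0, giving Y=0. Observed 1.
Test 1: faults giving observed 1 are {M1 stuck-at-1, M3 stuck-at-0, M4 stuck-at-0, M5 stuck-at-1, M6 stuck-at-0, M7 stuck-at-0, M8 stuck-at-0, M9 stuck-at-1}.
Test 2 (P=0, Q=1, R=1, S=1, T=0): fault-free M1=0, M2=0, M3=1, M4=1, M5=0, M6=1, M7=1, M8=1, M9=0 → 0; observed 0. Eliminates M3 stuck-at-0, M4 stuck-at-0, M5 stuck-at-1, M6 stuck-at-0, M7 stuck-at-0, M8 stuck-at-0, M9 stuck-at-1.
Only M1 stuck-at-1 is consistent with every test.

M1 stuck-at-1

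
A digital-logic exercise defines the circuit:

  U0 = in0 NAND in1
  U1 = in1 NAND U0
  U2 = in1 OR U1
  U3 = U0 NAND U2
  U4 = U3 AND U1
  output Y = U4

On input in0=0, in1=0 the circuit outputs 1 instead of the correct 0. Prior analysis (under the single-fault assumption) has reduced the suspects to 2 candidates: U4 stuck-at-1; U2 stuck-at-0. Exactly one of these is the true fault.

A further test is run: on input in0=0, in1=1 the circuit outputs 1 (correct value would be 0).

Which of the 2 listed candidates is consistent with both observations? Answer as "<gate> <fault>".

Evaluate each candidate on input in0=0, in1=1:
  U4 stuck-at-1: U0=1, U1=0, U2=1, U3=0, U4=1 [stuck-at-1] → 1 — matches
  U2 stuck-at-0: U0=1, U1=0, U2=0 [stuck-at-0], U3=1, U4=0 → 0 — eliminated
Only U4 stuck-at-1 reproduces the observed 1.

U4 stuck-at-1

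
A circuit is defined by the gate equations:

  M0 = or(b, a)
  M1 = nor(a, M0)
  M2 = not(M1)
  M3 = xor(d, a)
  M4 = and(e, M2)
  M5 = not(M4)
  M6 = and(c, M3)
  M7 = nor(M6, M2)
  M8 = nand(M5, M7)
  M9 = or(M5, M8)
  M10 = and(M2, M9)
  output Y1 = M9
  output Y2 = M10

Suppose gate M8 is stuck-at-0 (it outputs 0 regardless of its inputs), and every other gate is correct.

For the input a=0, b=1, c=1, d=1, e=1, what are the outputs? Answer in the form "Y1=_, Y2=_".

Y1=0, Y2=0

Propagate with M8 forced: M0=1, M1=0, M2=1, M3=1, M4=1, M5=0, M6=1, M7=0, M8=0 [stuck-at-0], M9=0, M10=0.
So the outputs are Y1=0, Y2=0. (Without the fault they would be Y1=1, Y2=1.)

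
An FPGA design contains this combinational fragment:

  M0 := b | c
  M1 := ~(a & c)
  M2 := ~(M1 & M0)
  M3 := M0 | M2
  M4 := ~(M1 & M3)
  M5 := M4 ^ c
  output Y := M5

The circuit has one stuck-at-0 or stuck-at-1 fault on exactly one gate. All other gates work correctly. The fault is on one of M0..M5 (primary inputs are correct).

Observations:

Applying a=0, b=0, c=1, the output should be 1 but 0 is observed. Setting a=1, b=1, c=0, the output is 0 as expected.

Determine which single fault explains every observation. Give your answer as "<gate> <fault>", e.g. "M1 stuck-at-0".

Fault-free values for test 1 (a=0, b=0, c=1): M0=1, M1=1, M2=0, M3=1, M4=0, M5=1, giving Y=1. Observed 0.
Test 1: faults giving observed 0 are {M1 stuck-at-0, M3 stuck-at-0, M4 stuck-at-1, M5 stuck-at-0}.
Test 2 (a=1, b=1, c=0): fault-free M0=1, M1=1, M2=0, M3=1, M4=0, M5=0 → 0; observed 0. Eliminates M1 stuck-at-0, M3 stuck-at-0, M4 stuck-at-1.
Only M5 stuck-at-0 is consistent with every test.

M5 stuck-at-0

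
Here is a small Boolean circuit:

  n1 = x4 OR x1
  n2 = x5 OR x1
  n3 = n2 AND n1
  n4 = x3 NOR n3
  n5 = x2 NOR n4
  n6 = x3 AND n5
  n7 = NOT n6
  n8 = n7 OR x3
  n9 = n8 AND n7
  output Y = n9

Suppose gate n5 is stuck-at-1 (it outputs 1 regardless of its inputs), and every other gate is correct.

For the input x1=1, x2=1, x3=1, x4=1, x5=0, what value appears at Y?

0

Propagate with n5 forced: n1=1, n2=1, n3=1, n4=0, n5=1 [stuck-at-1], n6=1, n7=0, n8=1, n9=0.
So Y = 0. (Without the fault it would be 1.)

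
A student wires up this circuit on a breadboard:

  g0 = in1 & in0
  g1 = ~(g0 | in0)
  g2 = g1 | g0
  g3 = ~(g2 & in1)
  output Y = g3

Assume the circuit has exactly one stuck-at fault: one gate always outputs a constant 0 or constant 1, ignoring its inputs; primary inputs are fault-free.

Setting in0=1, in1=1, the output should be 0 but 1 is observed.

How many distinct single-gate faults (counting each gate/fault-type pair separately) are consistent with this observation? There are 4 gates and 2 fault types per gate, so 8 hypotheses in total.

3

Fault-free: g0=1, g1=0, g2=1, g3=0 → 0. Observed 1.
  g0 stuck-at-0: output 1 ✓
  g0 stuck-at-1: output 0 ✗
  g1 stuck-at-0: output 0 ✗
  g1 stuck-at-1: output 0 ✗
  g2 stuck-at-0: output 1 ✓
  g2 stuck-at-1: output 0 ✗
  g3 stuck-at-0: output 0 ✗
  g3 stuck-at-1: output 1 ✓
Consistent faults: {g0 stuck-at-0, g2 stuck-at-0, g3 stuck-at-1} — 3 in all.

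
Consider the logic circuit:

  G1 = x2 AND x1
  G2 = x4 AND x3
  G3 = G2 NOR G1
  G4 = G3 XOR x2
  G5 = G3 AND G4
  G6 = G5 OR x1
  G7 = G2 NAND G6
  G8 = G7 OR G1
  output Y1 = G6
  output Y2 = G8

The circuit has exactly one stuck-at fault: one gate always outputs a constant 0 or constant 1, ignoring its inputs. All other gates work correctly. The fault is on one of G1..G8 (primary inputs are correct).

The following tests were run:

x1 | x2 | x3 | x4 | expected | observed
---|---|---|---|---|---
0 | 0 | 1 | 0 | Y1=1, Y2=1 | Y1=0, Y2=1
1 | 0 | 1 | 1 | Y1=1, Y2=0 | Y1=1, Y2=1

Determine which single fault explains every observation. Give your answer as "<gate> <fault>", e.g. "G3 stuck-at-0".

Fault-free values for test 1 (x1=0, x2=0, x3=1, x4=0): G1=0, G2=0, G3=1, G4=1, G5=1, G6=1, G7=1, G8=1, giving Y1=1, Y2=1. Observed Y1=0, Y2=1.
Test 1: faults giving observed Y1=0, Y2=1 are {G1 stuck-at-1, G2 stuck-at-1, G3 stuck-at-0, G4 stuck-at-0, G5 stuck-at-0, G6 stuck-at-0}.
Test 2 (x1=1, x2=0, x3=1, x4=1): fault-free G1=0, G2=1, G3=0, G4=0, G5=0, G6=1, G7=0, G8=0 → Y1=1, Y2=0; observed Y1=1, Y2=1. Eliminates G2 stuck-at-1, G3 stuck-at-0, G4 stuck-at-0, G5 stuck-at-0, G6 stuck-at-0.
Only G1 stuck-at-1 is consistent with every test.

G1 stuck-at-1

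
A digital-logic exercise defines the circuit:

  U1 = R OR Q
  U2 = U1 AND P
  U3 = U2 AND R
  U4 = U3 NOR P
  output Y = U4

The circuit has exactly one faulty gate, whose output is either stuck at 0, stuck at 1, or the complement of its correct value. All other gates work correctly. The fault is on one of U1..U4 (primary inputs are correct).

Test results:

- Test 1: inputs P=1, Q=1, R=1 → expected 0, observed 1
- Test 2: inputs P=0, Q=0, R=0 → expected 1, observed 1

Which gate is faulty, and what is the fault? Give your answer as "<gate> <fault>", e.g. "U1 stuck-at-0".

Fault-free values for test 1 (P=1, Q=1, R=1): U1=1, U2=1, U3=1, U4=0, giving Y=0. Observed 1.
Test 1: faults giving observed 1 are {U4 stuck-at-1, U4 inverted output}.
Test 2 (P=0, Q=0, R=0): fault-free U1=0, U2=0, U3=0, U4=1 → 1; observed 1. Eliminates U4 inverted output.
Only U4 stuck-at-1 is consistent with every test.

U4 stuck-at-1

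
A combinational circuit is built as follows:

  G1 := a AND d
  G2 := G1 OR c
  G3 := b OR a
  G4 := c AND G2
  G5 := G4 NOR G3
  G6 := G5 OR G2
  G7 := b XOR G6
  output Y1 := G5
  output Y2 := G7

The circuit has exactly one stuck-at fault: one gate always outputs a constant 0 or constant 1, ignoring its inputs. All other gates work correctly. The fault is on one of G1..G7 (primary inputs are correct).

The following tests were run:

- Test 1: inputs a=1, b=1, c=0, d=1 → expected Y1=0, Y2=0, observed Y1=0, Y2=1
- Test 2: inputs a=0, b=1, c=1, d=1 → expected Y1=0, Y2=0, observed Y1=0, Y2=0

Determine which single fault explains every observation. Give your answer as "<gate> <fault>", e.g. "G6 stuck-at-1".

G1 stuck-at-0

Fault-free values for test 1 (a=1, b=1, c=0, d=1): G1=1, G2=1, G3=1, G4=0, G5=0, G6=1, G7=0, giving Y1=0, Y2=0. Observed Y1=0, Y2=1.
Test 1: faults giving observed Y1=0, Y2=1 are {G1 stuck-at-0, G2 stuck-at-0, G6 stuck-at-0, G7 stuck-at-1}.
Test 2 (a=0, b=1, c=1, d=1): fault-free G1=0, G2=1, G3=1, G4=1, G5=0, G6=1, G7=0 → Y1=0, Y2=0; observed Y1=0, Y2=0. Eliminates G2 stuck-at-0, G6 stuck-at-0, G7 stuck-at-1.
Only G1 stuck-at-0 is consistent with every test.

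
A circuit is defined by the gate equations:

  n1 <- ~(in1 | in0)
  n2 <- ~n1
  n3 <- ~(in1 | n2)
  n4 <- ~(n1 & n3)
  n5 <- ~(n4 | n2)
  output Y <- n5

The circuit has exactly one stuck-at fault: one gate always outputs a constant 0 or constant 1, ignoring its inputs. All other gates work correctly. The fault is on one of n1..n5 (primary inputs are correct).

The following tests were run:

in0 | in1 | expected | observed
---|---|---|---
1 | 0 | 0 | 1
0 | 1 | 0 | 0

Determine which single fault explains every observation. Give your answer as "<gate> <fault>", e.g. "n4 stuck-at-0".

n1 stuck-at-1

Fault-free values for test 1 (in0=1, in1=0): n1=0, n2=1, n3=0, n4=1, n5=0, giving Y=0. Observed 1.
Test 1: faults giving observed 1 are {n1 stuck-at-1, n5 stuck-at-1}.
Test 2 (in0=0, in1=1): fault-free n1=0, n2=1, n3=0, n4=1, n5=0 → 0; observed 0. Eliminates n5 stuck-at-1.
Only n1 stuck-at-1 is consistent with every test.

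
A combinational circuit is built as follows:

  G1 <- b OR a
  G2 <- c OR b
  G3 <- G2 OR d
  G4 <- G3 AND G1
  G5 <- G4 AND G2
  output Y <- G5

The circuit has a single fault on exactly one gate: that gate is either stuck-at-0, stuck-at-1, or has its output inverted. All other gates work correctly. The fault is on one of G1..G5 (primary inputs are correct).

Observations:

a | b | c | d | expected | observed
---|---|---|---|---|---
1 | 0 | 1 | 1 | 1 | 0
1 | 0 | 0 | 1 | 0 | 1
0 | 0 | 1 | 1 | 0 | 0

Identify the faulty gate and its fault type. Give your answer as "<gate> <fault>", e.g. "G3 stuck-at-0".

Fault-free values for test 1 (a=1, b=0, c=1, d=1): G1=1, G2=1, G3=1, G4=1, G5=1, giving Y=1. Observed 0.
Test 1: faults giving observed 0 are {G1 stuck-at-0, G1 inverted output, G2 stuck-at-0, G2 inverted output, G3 stuck-at-0, G3 inverted output, G4 stuck-at-0, G4 inverted output, G5 stuck-at-0, G5 inverted output}.
Test 2 (a=1, b=0, c=0, d=1): fault-free G1=1, G2=0, G3=1, G4=1, G5=0 → 0; observed 1. Eliminates G1 stuck-at-0, G1 inverted output, G2 stuck-at-0, G3 stuck-at-0, G3 inverted output, G4 stuck-at-0, G4 inverted output, G5 stuck-at-0.
Test 3 (a=0, b=0, c=1, d=1): fault-free G1=0, G2=1, G3=1, G4=0, G5=0 → 0; observed 0. Eliminates G5 inverted output.
Only G2 inverted output is consistent with every test.

G2 inverted output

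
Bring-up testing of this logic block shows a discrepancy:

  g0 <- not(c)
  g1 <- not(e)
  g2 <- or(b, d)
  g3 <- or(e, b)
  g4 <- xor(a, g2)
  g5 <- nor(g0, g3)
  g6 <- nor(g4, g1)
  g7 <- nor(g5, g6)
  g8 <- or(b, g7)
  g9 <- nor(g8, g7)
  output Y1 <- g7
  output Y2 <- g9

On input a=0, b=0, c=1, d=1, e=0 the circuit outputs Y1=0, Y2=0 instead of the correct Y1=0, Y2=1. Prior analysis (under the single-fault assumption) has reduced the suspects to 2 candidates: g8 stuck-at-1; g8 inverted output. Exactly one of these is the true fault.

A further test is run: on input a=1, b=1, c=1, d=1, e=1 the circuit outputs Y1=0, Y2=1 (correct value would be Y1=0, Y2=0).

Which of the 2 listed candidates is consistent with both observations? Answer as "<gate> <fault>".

g8 inverted output

Evaluate each candidate on input a=1, b=1, c=1, d=1, e=1:
  g8 stuck-at-1: g0=0, g1=0, g2=1, g3=1, g4=0, g5=0, g6=1, g7=0, g8=1 [stuck-at-1], g9=0 → Y1=0, Y2=0 — eliminated
  g8 inverted output: g0=0, g1=0, g2=1, g3=1, g4=0, g5=0, g6=1, g7=0, g8=0 [inverted output], g9=1 → Y1=0, Y2=1 — matches
Only g8 inverted output reproduces the observed Y1=0, Y2=1.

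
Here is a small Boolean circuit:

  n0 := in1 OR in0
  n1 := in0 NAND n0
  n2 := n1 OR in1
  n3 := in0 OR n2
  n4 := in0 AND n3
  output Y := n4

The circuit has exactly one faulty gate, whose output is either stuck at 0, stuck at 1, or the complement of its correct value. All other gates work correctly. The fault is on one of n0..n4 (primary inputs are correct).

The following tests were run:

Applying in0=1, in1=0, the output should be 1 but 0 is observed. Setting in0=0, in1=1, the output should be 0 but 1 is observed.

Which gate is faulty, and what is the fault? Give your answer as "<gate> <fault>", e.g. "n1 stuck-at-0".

n4 inverted output

Fault-free values for test 1 (in0=1, in1=0): n0=1, n1=0, n2=0, n3=1, n4=1, giving Y=1. Observed 0.
Test 1: faults giving observed 0 are {n3 stuck-at-0, n3 inverted output, n4 stuck-at-0, n4 inverted output}.
Test 2 (in0=0, in1=1): fault-free n0=1, n1=1, n2=1, n3=1, n4=0 → 0; observed 1. Eliminates n3 stuck-at-0, n3 inverted output, n4 stuck-at-0.
Only n4 inverted output is consistent with every test.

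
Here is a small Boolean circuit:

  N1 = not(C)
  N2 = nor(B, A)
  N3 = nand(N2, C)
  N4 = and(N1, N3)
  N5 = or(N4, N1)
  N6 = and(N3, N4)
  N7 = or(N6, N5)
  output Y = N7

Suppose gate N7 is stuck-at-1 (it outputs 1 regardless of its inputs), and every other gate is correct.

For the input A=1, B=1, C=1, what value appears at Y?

Propagate with N7 forced: N1=0, N2=0, N3=1, N4=0, N5=0, N6=0, N7=1 [stuck-at-1].
So Y = 1. (Without the fault it would be 0.)

1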